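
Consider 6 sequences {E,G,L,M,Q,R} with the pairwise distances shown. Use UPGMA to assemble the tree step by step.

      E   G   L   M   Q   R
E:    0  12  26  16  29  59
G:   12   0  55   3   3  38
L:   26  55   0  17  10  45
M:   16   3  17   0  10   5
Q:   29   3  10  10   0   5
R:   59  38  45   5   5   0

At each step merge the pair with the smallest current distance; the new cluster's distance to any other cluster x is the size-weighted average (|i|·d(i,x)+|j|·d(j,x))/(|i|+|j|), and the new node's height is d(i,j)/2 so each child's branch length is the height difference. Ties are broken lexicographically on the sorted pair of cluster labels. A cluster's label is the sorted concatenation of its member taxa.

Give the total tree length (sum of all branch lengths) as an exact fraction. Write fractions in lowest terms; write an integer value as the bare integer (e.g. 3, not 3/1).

1. join G+M (d=3) ⇒ GM; edges |G|=3/2, |M|=3/2
  updated: d(E,GM)=14, d(GM,L)=36, d(GM,Q)=13/2, d(GM,R)=43/2
2. join Q+R (d=5) ⇒ QR; edges |Q|=5/2, |R|=5/2
  updated: d(E,QR)=44, d(GM,QR)=14, d(L,QR)=55/2
3. join E+GM (d=14) ⇒ EGM; edges |E|=7, |GM|=11/2
  updated: d(EGM,L)=98/3, d(EGM,QR)=24
4. join EGM+QR (d=24) ⇒ EGMQR; edges |EGM|=5, |QR|=19/2
  updated: d(EGMQR,L)=153/5
5. join EGMQR+L (d=153/5) ⇒ EGLMQR; edges |EGMQR|=33/10, |L|=153/10
final tree: (((E:7,(G:3/2,M:3/2):11/2):5,(Q:5/2,R:5/2):19/2):33/10,L:153/10)
total length: 268/5

268/5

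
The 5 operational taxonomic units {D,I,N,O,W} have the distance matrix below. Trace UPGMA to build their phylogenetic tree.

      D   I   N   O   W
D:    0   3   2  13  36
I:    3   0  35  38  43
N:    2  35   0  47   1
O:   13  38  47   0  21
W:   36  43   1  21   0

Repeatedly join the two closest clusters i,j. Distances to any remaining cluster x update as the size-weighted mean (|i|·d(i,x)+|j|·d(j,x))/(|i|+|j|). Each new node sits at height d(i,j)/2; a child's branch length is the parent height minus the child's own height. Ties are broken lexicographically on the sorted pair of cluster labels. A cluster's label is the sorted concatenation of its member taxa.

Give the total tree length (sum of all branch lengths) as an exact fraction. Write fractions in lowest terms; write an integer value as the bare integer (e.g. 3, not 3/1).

545/12

1. join N+W (d=1) ⇒ NW; edges |N|=1/2, |W|=1/2
  updated: d(D,NW)=19, d(I,NW)=39, d(NW,O)=34
2. join D+I (d=3) ⇒ DI; edges |D|=3/2, |I|=3/2
  updated: d(DI,NW)=29, d(DI,O)=51/2
3. join DI+O (d=51/2) ⇒ DIO; edges |DI|=45/4, |O|=51/4
  updated: d(DIO,NW)=92/3
4. join DIO+NW (d=92/3) ⇒ DINOW; edges |DIO|=31/12, |NW|=89/6
final tree: (((D:3/2,I:3/2):45/4,O:51/4):31/12,(N:1/2,W:1/2):89/6)
total length: 545/12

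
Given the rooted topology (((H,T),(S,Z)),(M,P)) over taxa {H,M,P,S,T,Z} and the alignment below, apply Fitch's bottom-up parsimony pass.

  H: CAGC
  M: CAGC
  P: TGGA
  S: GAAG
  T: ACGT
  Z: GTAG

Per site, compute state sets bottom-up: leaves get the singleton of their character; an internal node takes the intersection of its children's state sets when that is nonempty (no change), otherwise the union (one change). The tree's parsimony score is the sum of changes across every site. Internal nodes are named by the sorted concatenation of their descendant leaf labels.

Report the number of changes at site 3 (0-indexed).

3

HT@0: {C} ∪ {A} = {A,C} (union, +1)
SZ@0: {G} ∩ {G} = {G} (intersection, +0)
HSTZ@0: {A,C} ∪ {G} = {A,C,G} (union, +1)
MP@0: {C} ∪ {T} = {C,T} (union, +1)
HMPSTZ@0: {A,C,G} ∩ {C,T} = {C} (intersection, +0)
HT@1: {A} ∪ {C} = {A,C} (union, +1)
SZ@1: {A} ∪ {T} = {A,T} (union, +1)
HSTZ@1: {A,C} ∩ {A,T} = {A} (intersection, +0)
MP@1: {A} ∪ {G} = {A,G} (union, +1)
HMPSTZ@1: {A} ∩ {A,G} = {A} (intersection, +0)
HT@2: {G} ∩ {G} = {G} (intersection, +0)
SZ@2: {A} ∩ {A} = {A} (intersection, +0)
HSTZ@2: {G} ∪ {A} = {A,G} (union, +1)
MP@2: {G} ∩ {G} = {G} (intersection, +0)
HMPSTZ@2: {A,G} ∩ {G} = {G} (intersection, +0)
HT@3: {C} ∪ {T} = {C,T} (union, +1)
SZ@3: {G} ∩ {G} = {G} (intersection, +0)
HSTZ@3: {C,T} ∪ {G} = {C,G,T} (union, +1)
MP@3: {C} ∪ {A} = {A,C} (union, +1)
HMPSTZ@3: {C,G,T} ∩ {A,C} = {C} (intersection, +0)
per-site changes: [3, 3, 1, 3]; total = 10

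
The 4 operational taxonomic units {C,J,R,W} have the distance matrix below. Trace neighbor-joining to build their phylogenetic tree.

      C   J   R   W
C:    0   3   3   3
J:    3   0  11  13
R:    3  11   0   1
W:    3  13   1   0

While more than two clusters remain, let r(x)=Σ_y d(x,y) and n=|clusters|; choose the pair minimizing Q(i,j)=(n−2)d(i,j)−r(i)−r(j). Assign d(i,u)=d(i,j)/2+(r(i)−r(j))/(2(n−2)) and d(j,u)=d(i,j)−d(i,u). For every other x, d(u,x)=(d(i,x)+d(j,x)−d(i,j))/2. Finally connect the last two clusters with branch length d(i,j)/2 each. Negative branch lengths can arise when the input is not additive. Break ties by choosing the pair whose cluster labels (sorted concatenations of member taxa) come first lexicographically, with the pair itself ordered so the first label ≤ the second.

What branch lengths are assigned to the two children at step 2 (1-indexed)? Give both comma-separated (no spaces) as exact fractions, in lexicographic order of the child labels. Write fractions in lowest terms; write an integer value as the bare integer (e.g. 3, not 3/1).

step 1: merge (C,J) at d=3, Q=-30; branch lengths C→-3, J→6; new cluster CJ
  updated: d(CJ,R)=11/2, d(CJ,W)=13/2
step 2: merge (CJ,R) at d=11/2, Q=-13; branch lengths CJ→11/2, R→0; new cluster CJR
  updated: d(CJR,W)=1
step 3: merge (CJR,W) at d=1; branch lengths CJR→1/2, W→1/2; new cluster CJRW
final tree: (((C:-3,J:6):11/2,R:0):1/2,W:1/2)
total length: 19/2

11/2,0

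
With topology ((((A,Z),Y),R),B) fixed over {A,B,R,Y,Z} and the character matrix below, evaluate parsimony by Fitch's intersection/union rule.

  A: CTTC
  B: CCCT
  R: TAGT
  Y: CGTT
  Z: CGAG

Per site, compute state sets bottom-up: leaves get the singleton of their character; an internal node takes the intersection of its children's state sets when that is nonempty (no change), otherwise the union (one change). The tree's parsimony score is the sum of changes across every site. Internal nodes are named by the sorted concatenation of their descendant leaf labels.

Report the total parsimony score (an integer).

AZ@0: {C} ∩ {C} = {C} (intersection, +0)
AYZ@0: {C} ∩ {C} = {C} (intersection, +0)
ARYZ@0: {C} ∪ {T} = {C,T} (union, +1)
ABRYZ@0: {C,T} ∩ {C} = {C} (intersection, +0)
AZ@1: {T} ∪ {G} = {G,T} (union, +1)
AYZ@1: {G,T} ∩ {G} = {G} (intersection, +0)
ARYZ@1: {G} ∪ {A} = {A,G} (union, +1)
ABRYZ@1: {A,G} ∪ {C} = {A,C,G} (union, +1)
AZ@2: {T} ∪ {A} = {A,T} (union, +1)
AYZ@2: {A,T} ∩ {T} = {T} (intersection, +0)
ARYZ@2: {T} ∪ {G} = {G,T} (union, +1)
ABRYZ@2: {G,T} ∪ {C} = {C,G,T} (union, +1)
AZ@3: {C} ∪ {G} = {C,G} (union, +1)
AYZ@3: {C,G} ∪ {T} = {C,G,T} (union, +1)
ARYZ@3: {C,G,T} ∩ {T} = {T} (intersection, +0)
ABRYZ@3: {T} ∩ {T} = {T} (intersection, +0)
per-site changes: [1, 3, 3, 2]; total = 9

9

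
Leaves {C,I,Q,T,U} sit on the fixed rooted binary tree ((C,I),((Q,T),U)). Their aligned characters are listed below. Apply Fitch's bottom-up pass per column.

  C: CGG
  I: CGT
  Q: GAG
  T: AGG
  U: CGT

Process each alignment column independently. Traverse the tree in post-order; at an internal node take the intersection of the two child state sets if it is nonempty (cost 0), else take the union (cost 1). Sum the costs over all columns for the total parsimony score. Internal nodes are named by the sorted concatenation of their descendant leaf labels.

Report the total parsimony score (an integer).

5

CI@0: {C} ∩ {C} = {C} (intersection, +0)
QT@0: {G} ∪ {A} = {A,G} (union, +1)
QTU@0: {A,G} ∪ {C} = {A,C,G} (union, +1)
CIQTU@0: {C} ∩ {A,C,G} = {C} (intersection, +0)
CI@1: {G} ∩ {G} = {G} (intersection, +0)
QT@1: {A} ∪ {G} = {A,G} (union, +1)
QTU@1: {A,G} ∩ {G} = {G} (intersection, +0)
CIQTU@1: {G} ∩ {G} = {G} (intersection, +0)
CI@2: {G} ∪ {T} = {G,T} (union, +1)
QT@2: {G} ∩ {G} = {G} (intersection, +0)
QTU@2: {G} ∪ {T} = {G,T} (union, +1)
CIQTU@2: {G,T} ∩ {G,T} = {G,T} (intersection, +0)
per-site changes: [2, 1, 2]; total = 5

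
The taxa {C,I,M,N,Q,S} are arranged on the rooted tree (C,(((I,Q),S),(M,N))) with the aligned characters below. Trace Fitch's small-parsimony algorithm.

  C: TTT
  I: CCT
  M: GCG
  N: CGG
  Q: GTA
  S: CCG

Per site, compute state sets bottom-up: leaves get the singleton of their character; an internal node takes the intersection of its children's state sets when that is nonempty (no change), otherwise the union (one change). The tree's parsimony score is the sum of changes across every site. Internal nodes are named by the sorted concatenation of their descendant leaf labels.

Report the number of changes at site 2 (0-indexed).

3

[col 0] IQ: children I:{C}, Q:{G} ∪→ {C,G}; cost 1
[col 0] IQS: children IQ:{C,G}, S:{C} ∩→ {C}; cost 0
[col 0] MN: children M:{G}, N:{C} ∪→ {C,G}; cost 1
[col 0] IMNQS: children IQS:{C}, MN:{C,G} ∩→ {C}; cost 0
[col 0] CIMNQS: children C:{T}, IMNQS:{C} ∪→ {C,T}; cost 1
[col 1] IQ: children I:{C}, Q:{T} ∪→ {C,T}; cost 1
[col 1] IQS: children IQ:{C,T}, S:{C} ∩→ {C}; cost 0
[col 1] MN: children M:{C}, N:{G} ∪→ {C,G}; cost 1
[col 1] IMNQS: children IQS:{C}, MN:{C,G} ∩→ {C}; cost 0
[col 1] CIMNQS: children C:{T}, IMNQS:{C} ∪→ {C,T}; cost 1
[col 2] IQ: children I:{T}, Q:{A} ∪→ {A,T}; cost 1
[col 2] IQS: children IQ:{A,T}, S:{G} ∪→ {A,G,T}; cost 1
[col 2] MN: children M:{G}, N:{G} ∩→ {G}; cost 0
[col 2] IMNQS: children IQS:{A,G,T}, MN:{G} ∩→ {G}; cost 0
[col 2] CIMNQS: children C:{T}, IMNQS:{G} ∪→ {G,T}; cost 1
per-site changes: [3, 3, 3]; total = 9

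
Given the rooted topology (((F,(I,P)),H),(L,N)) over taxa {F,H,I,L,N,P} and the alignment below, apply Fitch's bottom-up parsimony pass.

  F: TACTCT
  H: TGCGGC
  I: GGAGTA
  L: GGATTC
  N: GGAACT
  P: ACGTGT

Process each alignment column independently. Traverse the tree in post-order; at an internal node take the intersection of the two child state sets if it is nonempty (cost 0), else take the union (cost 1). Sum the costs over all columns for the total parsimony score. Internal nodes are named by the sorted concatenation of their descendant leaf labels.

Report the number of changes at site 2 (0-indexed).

[col 0] IP: children I:{G}, P:{A} ∪→ {A,G}; cost 1
[col 0] FIP: children F:{T}, IP:{A,G} ∪→ {A,G,T}; cost 1
[col 0] FHIP: children FIP:{A,G,T}, H:{T} ∩→ {T}; cost 0
[col 0] LN: children L:{G}, N:{G} ∩→ {G}; cost 0
[col 0] FHILNP: children FHIP:{T}, LN:{G} ∪→ {G,T}; cost 1
[col 1] IP: children I:{G}, P:{C} ∪→ {C,G}; cost 1
[col 1] FIP: children F:{A}, IP:{C,G} ∪→ {A,C,G}; cost 1
[col 1] FHIP: children FIP:{A,C,G}, H:{G} ∩→ {G}; cost 0
[col 1] LN: children L:{G}, N:{G} ∩→ {G}; cost 0
[col 1] FHILNP: children FHIP:{G}, LN:{G} ∩→ {G}; cost 0
[col 2] IP: children I:{A}, P:{G} ∪→ {A,G}; cost 1
[col 2] FIP: children F:{C}, IP:{A,G} ∪→ {A,C,G}; cost 1
[col 2] FHIP: children FIP:{A,C,G}, H:{C} ∩→ {C}; cost 0
[col 2] LN: children L:{A}, N:{A} ∩→ {A}; cost 0
[col 2] FHILNP: children FHIP:{C}, LN:{A} ∪→ {A,C}; cost 1
[col 3] IP: children I:{G}, P:{T} ∪→ {G,T}; cost 1
[col 3] FIP: children F:{T}, IP:{G,T} ∩→ {T}; cost 0
[col 3] FHIP: children FIP:{T}, H:{G} ∪→ {G,T}; cost 1
[col 3] LN: children L:{T}, N:{A} ∪→ {A,T}; cost 1
[col 3] FHILNP: children FHIP:{G,T}, LN:{A,T} ∩→ {T}; cost 0
[col 4] IP: children I:{T}, P:{G} ∪→ {G,T}; cost 1
[col 4] FIP: children F:{C}, IP:{G,T} ∪→ {C,G,T}; cost 1
[col 4] FHIP: children FIP:{C,G,T}, H:{G} ∩→ {G}; cost 0
[col 4] LN: children L:{T}, N:{C} ∪→ {C,T}; cost 1
[col 4] FHILNP: children FHIP:{G}, LN:{C,T} ∪→ {C,G,T}; cost 1
[col 5] IP: children I:{A}, P:{T} ∪→ {A,T}; cost 1
[col 5] FIP: children F:{T}, IP:{A,T} ∩→ {T}; cost 0
[col 5] FHIP: children FIP:{T}, H:{C} ∪→ {C,T}; cost 1
[col 5] LN: children L:{C}, N:{T} ∪→ {C,T}; cost 1
[col 5] FHILNP: children FHIP:{C,T}, LN:{C,T} ∩→ {C,T}; cost 0
per-site changes: [3, 2, 3, 3, 4, 3]; total = 18

3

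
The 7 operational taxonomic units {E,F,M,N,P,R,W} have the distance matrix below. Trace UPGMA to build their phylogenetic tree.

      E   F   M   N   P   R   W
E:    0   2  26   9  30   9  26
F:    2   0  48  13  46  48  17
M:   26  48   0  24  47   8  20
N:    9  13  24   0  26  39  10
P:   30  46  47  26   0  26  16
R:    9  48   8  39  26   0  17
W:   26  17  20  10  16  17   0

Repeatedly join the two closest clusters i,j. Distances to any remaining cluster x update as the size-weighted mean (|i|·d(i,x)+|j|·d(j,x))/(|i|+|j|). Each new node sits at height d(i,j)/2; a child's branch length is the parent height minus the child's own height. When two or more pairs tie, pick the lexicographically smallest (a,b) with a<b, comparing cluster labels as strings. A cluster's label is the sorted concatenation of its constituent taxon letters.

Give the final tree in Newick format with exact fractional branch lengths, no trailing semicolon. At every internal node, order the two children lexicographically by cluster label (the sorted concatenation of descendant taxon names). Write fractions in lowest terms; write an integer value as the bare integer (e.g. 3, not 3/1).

1. join E+F (d=2) ⇒ EF; edges |E|=1, |F|=1
  updated: d(EF,M)=37, d(EF,N)=11, d(EF,P)=38, d(EF,R)=57/2, d(EF,W)=43/2
2. join M+R (d=8) ⇒ MR; edges |M|=4, |R|=4
  updated: d(EF,MR)=131/4, d(MR,N)=63/2, d(MR,P)=73/2, d(MR,W)=37/2
3. join N+W (d=10) ⇒ NW; edges |N|=5, |W|=5
  updated: d(EF,NW)=65/4, d(MR,NW)=25, d(NW,P)=21
4. join EF+NW (d=65/4) ⇒ EFNW; edges |EF|=57/8, |NW|=25/8
  updated: d(EFNW,MR)=231/8, d(EFNW,P)=59/2
5. join EFNW+MR (d=231/8) ⇒ EFMNRW; edges |EFNW|=101/16, |MR|=167/16
  updated: d(EFMNRW,P)=191/6
6. join EFMNRW+P (d=191/6) ⇒ EFMNPRW; edges |EFMNRW|=71/48, |P|=191/12
final tree: ((((E:1,F:1):57/8,(N:5,W:5):25/8):101/16,(M:4,R:4):167/16):71/48,P:191/12)
total length: 3091/48

((((E:1,F:1):57/8,(N:5,W:5):25/8):101/16,(M:4,R:4):167/16):71/48,P:191/12)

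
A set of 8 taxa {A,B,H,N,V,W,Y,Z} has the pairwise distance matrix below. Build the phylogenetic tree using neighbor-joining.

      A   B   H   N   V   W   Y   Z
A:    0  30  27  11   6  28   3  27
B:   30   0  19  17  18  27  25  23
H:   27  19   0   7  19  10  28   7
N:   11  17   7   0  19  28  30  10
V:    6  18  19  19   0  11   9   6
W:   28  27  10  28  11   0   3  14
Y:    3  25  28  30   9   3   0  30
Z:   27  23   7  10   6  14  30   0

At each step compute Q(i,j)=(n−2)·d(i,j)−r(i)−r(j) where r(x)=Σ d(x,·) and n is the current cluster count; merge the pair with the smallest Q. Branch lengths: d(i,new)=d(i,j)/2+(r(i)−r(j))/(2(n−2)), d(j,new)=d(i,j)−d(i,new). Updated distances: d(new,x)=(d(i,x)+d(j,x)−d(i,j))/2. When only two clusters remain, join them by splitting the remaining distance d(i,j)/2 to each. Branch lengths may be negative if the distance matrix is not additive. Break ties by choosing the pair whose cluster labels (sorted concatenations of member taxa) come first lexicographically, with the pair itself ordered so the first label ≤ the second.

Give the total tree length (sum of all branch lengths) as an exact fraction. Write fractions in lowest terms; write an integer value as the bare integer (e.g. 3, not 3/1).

iteration 1: select A,Y (d=3, Q=-242); attach at lengths (11/6, 7/6); label the merged cluster AY
  updated: d(AY,B)=26, d(AY,H)=26, d(AY,N)=19, d(AY,V)=6, d(AY,W)=14, d(AY,Z)=27
iteration 2: select AY,V (d=6, Q=-167); attach at lengths (69/10, -9/10); label the merged cluster AVY
  updated: d(AVY,B)=19, d(AVY,H)=39/2, d(AVY,N)=16, d(AVY,W)=19/2, d(AVY,Z)=27/2
iteration 3: select AVY,W (d=19/2, Q=-128); attach at lengths (27/8, 49/8); label the merged cluster AVWY
  updated: d(AVWY,B)=73/4, d(AVWY,H)=10, d(AVWY,N)=69/4, d(AVWY,Z)=9
iteration 4: select B,N (d=17, Q=-155/2); attach at lengths (77/6, 25/6); label the merged cluster BN
  updated: d(AVWY,BN)=37/4, d(BN,H)=9/2, d(BN,Z)=8
iteration 5: select AVWY,Z (d=9, Q=-137/4); attach at lengths (89/16, 55/16); label the merged cluster AVWYZ
  updated: d(AVWYZ,BN)=33/8, d(AVWYZ,H)=4
iteration 6: select AVWYZ,BN (d=33/8, Q=-101/8); attach at lengths (29/16, 37/16); label the merged cluster ABNVWYZ
  updated: d(ABNVWYZ,H)=35/16
iteration 7: select ABNVWYZ,H (d=35/16); attach at lengths (35/32, 35/32); label the merged cluster ABHNVWYZ
final tree: ((((((A:11/6,Y:7/6):69/10,V:-9/10):27/8,W:49/8):89/16,Z:55/16):29/16,(B:77/6,N:25/6):37/16):35/32,H:35/32)
total length: 813/16

813/16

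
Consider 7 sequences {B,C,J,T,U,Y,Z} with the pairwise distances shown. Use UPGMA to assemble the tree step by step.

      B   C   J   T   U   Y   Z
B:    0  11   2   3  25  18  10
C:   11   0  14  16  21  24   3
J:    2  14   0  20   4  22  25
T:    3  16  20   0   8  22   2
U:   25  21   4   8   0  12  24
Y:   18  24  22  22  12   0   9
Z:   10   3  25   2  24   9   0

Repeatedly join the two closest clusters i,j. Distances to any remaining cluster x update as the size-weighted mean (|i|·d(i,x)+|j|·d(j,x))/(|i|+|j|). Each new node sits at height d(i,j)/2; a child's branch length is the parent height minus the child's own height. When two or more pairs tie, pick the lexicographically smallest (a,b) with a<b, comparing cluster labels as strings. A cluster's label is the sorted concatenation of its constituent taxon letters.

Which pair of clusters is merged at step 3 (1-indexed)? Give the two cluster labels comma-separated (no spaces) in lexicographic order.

1. join B+J (d=2) ⇒ BJ; edges |B|=1, |J|=1
  updated: d(BJ,C)=25/2, d(BJ,T)=23/2, d(BJ,U)=29/2, d(BJ,Y)=20, d(BJ,Z)=35/2
2. join T+Z (d=2) ⇒ TZ; edges |T|=1, |Z|=1
  updated: d(BJ,TZ)=29/2, d(C,TZ)=19/2, d(TZ,U)=16, d(TZ,Y)=31/2
3. join C+TZ (d=19/2) ⇒ CTZ; edges |C|=19/4, |TZ|=15/4
  updated: d(BJ,CTZ)=83/6, d(CTZ,U)=53/3, d(CTZ,Y)=55/3
4. join U+Y (d=12) ⇒ UY; edges |U|=6, |Y|=6
  updated: d(BJ,UY)=69/4, d(CTZ,UY)=18
5. join BJ+CTZ (d=83/6) ⇒ BCJTZ; edges |BJ|=71/12, |CTZ|=13/6
  updated: d(BCJTZ,UY)=177/10
6. join BCJTZ+UY (d=177/10) ⇒ BCJTUYZ; edges |BCJTZ|=29/15, |UY|=57/20
final tree: (((B:1,J:1):71/12,(C:19/4,(T:1,Z:1):15/4):13/6):29/15,(U:6,Y:6):57/20)
total length: 1121/30

C,TZ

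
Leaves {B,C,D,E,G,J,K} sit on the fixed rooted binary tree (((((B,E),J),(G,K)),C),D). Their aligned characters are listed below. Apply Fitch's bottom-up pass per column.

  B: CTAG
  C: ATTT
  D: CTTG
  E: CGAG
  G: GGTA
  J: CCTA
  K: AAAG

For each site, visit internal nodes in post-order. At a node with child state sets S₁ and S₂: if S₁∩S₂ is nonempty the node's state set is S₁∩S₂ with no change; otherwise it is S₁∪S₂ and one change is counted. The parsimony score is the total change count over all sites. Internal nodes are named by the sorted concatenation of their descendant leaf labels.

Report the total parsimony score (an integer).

12

site 0, node BE: B={C} ∩ E={C} → {C} (+0)
site 0, node BEJ: BE={C} ∩ J={C} → {C} (+0)
site 0, node GK: G={G} ∪ K={A} → {A,G} (+1)
site 0, node BEGJK: BEJ={C} ∪ GK={A,G} → {A,C,G} (+1)
site 0, node BCEGJK: BEGJK={A,C,G} ∩ C={A} → {A} (+0)
site 0, node BCDEGJK: BCEGJK={A} ∪ D={C} → {A,C} (+1)
site 1, node BE: B={T} ∪ E={G} → {G,T} (+1)
site 1, node BEJ: BE={G,T} ∪ J={C} → {C,G,T} (+1)
site 1, node GK: G={G} ∪ K={A} → {A,G} (+1)
site 1, node BEGJK: BEJ={C,G,T} ∩ GK={A,G} → {G} (+0)
site 1, node BCEGJK: BEGJK={G} ∪ C={T} → {G,T} (+1)
site 1, node BCDEGJK: BCEGJK={G,T} ∩ D={T} → {T} (+0)
site 2, node BE: B={A} ∩ E={A} → {A} (+0)
site 2, node BEJ: BE={A} ∪ J={T} → {A,T} (+1)
site 2, node GK: G={T} ∪ K={A} → {A,T} (+1)
site 2, node BEGJK: BEJ={A,T} ∩ GK={A,T} → {A,T} (+0)
site 2, node BCEGJK: BEGJK={A,T} ∩ C={T} → {T} (+0)
site 2, node BCDEGJK: BCEGJK={T} ∩ D={T} → {T} (+0)
site 3, node BE: B={G} ∩ E={G} → {G} (+0)
site 3, node BEJ: BE={G} ∪ J={A} → {A,G} (+1)
site 3, node GK: G={A} ∪ K={G} → {A,G} (+1)
site 3, node BEGJK: BEJ={A,G} ∩ GK={A,G} → {A,G} (+0)
site 3, node BCEGJK: BEGJK={A,G} ∪ C={T} → {A,G,T} (+1)
site 3, node BCDEGJK: BCEGJK={A,G,T} ∩ D={G} → {G} (+0)
per-site changes: [3, 4, 2, 3]; total = 12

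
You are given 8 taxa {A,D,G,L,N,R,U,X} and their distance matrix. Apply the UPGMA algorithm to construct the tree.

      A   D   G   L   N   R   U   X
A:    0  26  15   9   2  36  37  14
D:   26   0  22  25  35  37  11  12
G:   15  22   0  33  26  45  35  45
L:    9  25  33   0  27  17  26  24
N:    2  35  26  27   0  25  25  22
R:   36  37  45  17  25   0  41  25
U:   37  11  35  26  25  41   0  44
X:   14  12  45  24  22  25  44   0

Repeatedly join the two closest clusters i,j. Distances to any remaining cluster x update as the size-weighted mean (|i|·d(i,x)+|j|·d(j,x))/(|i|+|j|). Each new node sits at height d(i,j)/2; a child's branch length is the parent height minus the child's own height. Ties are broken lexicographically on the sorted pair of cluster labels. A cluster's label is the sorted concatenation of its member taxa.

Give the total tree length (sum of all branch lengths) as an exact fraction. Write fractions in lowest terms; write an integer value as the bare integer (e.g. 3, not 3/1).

iteration 1: select A,N (d=2); attach at lengths (1, 1); label the merged cluster AN
  updated: d(AN,D)=61/2, d(AN,G)=41/2, d(AN,L)=18, d(AN,R)=61/2, d(AN,U)=31, d(AN,X)=18
iteration 2: select D,U (d=11); attach at lengths (11/2, 11/2); label the merged cluster DU
  updated: d(AN,DU)=123/4, d(DU,G)=57/2, d(DU,L)=51/2, d(DU,R)=39, d(DU,X)=28
iteration 3: select L,R (d=17); attach at lengths (17/2, 17/2); label the merged cluster LR
  updated: d(AN,LR)=97/4, d(DU,LR)=129/4, d(G,LR)=39, d(LR,X)=49/2
iteration 4: select AN,X (d=18); attach at lengths (8, 9); label the merged cluster ANX
  updated: d(ANX,DU)=179/6, d(ANX,G)=86/3, d(ANX,LR)=73/3
iteration 5: select ANX,LR (d=73/3); attach at lengths (19/6, 11/3); label the merged cluster ALNRX
  updated: d(ALNRX,DU)=154/5, d(ALNRX,G)=164/5
iteration 6: select DU,G (d=57/2); attach at lengths (35/4, 57/4); label the merged cluster DGU
  updated: d(ALNRX,DGU)=472/15
iteration 7: select ALNRX,DGU (d=472/15); attach at lengths (107/30, 89/60); label the merged cluster ADGLNRUX
final tree: ((((A:1,N:1):8,X:9):19/6,(L:17/2,R:17/2):11/3):107/30,((D:11/2,U:11/2):35/4,G:57/4):89/60)
total length: 4913/60

4913/60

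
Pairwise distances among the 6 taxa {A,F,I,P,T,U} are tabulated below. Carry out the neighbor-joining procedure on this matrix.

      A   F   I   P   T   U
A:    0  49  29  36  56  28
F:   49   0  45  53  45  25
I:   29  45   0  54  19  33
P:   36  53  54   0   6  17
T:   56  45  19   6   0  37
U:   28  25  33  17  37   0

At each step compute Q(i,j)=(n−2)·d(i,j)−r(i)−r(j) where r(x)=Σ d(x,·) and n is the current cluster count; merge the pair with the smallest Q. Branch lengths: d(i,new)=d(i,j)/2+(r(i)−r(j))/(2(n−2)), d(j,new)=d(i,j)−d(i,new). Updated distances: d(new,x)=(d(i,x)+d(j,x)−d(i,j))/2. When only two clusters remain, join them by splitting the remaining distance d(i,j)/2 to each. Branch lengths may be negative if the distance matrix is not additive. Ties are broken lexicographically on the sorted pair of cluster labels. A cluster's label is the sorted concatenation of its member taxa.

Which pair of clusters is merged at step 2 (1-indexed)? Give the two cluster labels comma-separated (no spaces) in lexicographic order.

iteration 1: select P,T (d=6, Q=-305); attach at lengths (27/8, 21/8); label the merged cluster PT
  updated: d(A,PT)=43, d(F,PT)=46, d(I,PT)=67/2, d(PT,U)=24
iteration 2: select A,I (d=29, Q=-405/2); attach at lengths (191/12, 157/12); label the merged cluster AI
  updated: d(AI,F)=65/2, d(AI,PT)=95/4, d(AI,U)=16
iteration 3: select AI,PT (d=95/4, Q=-237/2); attach at lengths (13/2, 69/4); label the merged cluster AIPT
  updated: d(AIPT,F)=219/8, d(AIPT,U)=65/8
iteration 4: select AIPT,F (d=219/8, Q=-121/2); attach at lengths (21/4, 177/8); label the merged cluster AFIPT
  updated: d(AFIPT,U)=23/8
iteration 5: select AFIPT,U (d=23/8); attach at lengths (23/16, 23/16); label the merged cluster AFIPTU
final tree: ((((A:191/12,I:157/12):13/2,(P:27/8,T:21/8):69/4):21/4,F:177/8):23/16,U:23/16)
total length: 89

A,I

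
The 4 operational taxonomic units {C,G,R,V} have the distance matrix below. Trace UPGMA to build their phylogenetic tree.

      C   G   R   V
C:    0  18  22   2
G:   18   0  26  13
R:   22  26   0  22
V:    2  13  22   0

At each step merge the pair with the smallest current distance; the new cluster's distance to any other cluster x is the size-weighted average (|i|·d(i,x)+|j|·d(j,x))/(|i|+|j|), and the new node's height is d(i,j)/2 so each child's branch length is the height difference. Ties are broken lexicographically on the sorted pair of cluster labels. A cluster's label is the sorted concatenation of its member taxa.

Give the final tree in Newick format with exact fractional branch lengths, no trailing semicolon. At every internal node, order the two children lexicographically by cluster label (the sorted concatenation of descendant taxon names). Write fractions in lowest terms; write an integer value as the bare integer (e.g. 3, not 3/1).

(((C:1,V:1):27/4,G:31/4):47/12,R:35/3)

step 1: merge (C,V) at d=2; branch lengths C→1, V→1; new cluster CV
  updated: d(CV,G)=31/2, d(CV,R)=22
step 2: merge (CV,G) at d=31/2; branch lengths CV→27/4, G→31/4; new cluster CGV
  updated: d(CGV,R)=70/3
step 3: merge (CGV,R) at d=70/3; branch lengths CGV→47/12, R→35/3; new cluster CGRV
final tree: (((C:1,V:1):27/4,G:31/4):47/12,R:35/3)
total length: 385/12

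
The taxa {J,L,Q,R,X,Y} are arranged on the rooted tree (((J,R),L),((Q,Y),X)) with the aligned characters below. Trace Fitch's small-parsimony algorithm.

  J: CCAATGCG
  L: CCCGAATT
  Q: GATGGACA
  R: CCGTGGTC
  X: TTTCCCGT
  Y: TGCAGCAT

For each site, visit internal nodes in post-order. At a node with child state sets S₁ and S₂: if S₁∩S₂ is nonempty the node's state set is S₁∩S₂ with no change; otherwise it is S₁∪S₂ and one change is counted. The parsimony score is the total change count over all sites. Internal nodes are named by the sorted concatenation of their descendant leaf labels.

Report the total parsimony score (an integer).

[col 0] JR: children J:{C}, R:{C} ∩→ {C}; cost 0
[col 0] JLR: children JR:{C}, L:{C} ∩→ {C}; cost 0
[col 0] QY: children Q:{G}, Y:{T} ∪→ {G,T}; cost 1
[col 0] QXY: children QY:{G,T}, X:{T} ∩→ {T}; cost 0
[col 0] JLQRXY: children JLR:{C}, QXY:{T} ∪→ {C,T}; cost 1
[col 1] JR: children J:{C}, R:{C} ∩→ {C}; cost 0
[col 1] JLR: children JR:{C}, L:{C} ∩→ {C}; cost 0
[col 1] QY: children Q:{A}, Y:{G} ∪→ {A,G}; cost 1
[col 1] QXY: children QY:{A,G}, X:{T} ∪→ {A,G,T}; cost 1
[col 1] JLQRXY: children JLR:{C}, QXY:{A,G,T} ∪→ {A,C,G,T}; cost 1
[col 2] JR: children J:{A}, R:{G} ∪→ {A,G}; cost 1
[col 2] JLR: children JR:{A,G}, L:{C} ∪→ {A,C,G}; cost 1
[col 2] QY: children Q:{T}, Y:{C} ∪→ {C,T}; cost 1
[col 2] QXY: children QY:{C,T}, X:{T} ∩→ {T}; cost 0
[col 2] JLQRXY: children JLR:{A,C,G}, QXY:{T} ∪→ {A,C,G,T}; cost 1
[col 3] JR: children J:{A}, R:{T} ∪→ {A,T}; cost 1
[col 3] JLR: children JR:{A,T}, L:{G} ∪→ {A,G,T}; cost 1
[col 3] QY: children Q:{G}, Y:{A} ∪→ {A,G}; cost 1
[col 3] QXY: children QY:{A,G}, X:{C} ∪→ {A,C,G}; cost 1
[col 3] JLQRXY: children JLR:{A,G,T}, QXY:{A,C,G} ∩→ {A,G}; cost 0
[col 4] JR: children J:{T}, R:{G} ∪→ {G,T}; cost 1
[col 4] JLR: children JR:{G,T}, L:{A} ∪→ {A,G,T}; cost 1
[col 4] QY: children Q:{G}, Y:{G} ∩→ {G}; cost 0
[col 4] QXY: children QY:{G}, X:{C} ∪→ {C,G}; cost 1
[col 4] JLQRXY: children JLR:{A,G,T}, QXY:{C,G} ∩→ {G}; cost 0
[col 5] JR: children J:{G}, R:{G} ∩→ {G}; cost 0
[col 5] JLR: children JR:{G}, L:{A} ∪→ {A,G}; cost 1
[col 5] QY: children Q:{A}, Y:{C} ∪→ {A,C}; cost 1
[col 5] QXY: children QY:{A,C}, X:{C} ∩→ {C}; cost 0
[col 5] JLQRXY: children JLR:{A,G}, QXY:{C} ∪→ {A,C,G}; cost 1
[col 6] JR: children J:{C}, R:{T} ∪→ {C,T}; cost 1
[col 6] JLR: children JR:{C,T}, L:{T} ∩→ {T}; cost 0
[col 6] QY: children Q:{C}, Y:{A} ∪→ {A,C}; cost 1
[col 6] QXY: children QY:{A,C}, X:{G} ∪→ {A,C,G}; cost 1
[col 6] JLQRXY: children JLR:{T}, QXY:{A,C,G} ∪→ {A,C,G,T}; cost 1
[col 7] JR: children J:{G}, R:{C} ∪→ {C,G}; cost 1
[col 7] JLR: children JR:{C,G}, L:{T} ∪→ {C,G,T}; cost 1
[col 7] QY: children Q:{A}, Y:{T} ∪→ {A,T}; cost 1
[col 7] QXY: children QY:{A,T}, X:{T} ∩→ {T}; cost 0
[col 7] JLQRXY: children JLR:{C,G,T}, QXY:{T} ∩→ {T}; cost 0
per-site changes: [2, 3, 4, 4, 3, 3, 4, 3]; total = 26

26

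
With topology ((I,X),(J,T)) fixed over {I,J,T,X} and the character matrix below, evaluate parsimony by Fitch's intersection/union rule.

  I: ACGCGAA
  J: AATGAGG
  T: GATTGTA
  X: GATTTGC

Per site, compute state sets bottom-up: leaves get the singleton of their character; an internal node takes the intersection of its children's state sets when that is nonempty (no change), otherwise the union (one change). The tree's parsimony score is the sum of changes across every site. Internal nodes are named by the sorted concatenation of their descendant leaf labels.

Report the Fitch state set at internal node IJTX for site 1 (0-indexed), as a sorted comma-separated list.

site 0, node IX: I={A} ∪ X={G} → {A,G} (+1)
site 0, node JT: J={A} ∪ T={G} → {A,G} (+1)
site 0, node IJTX: IX={A,G} ∩ JT={A,G} → {A,G} (+0)
site 1, node IX: I={C} ∪ X={A} → {A,C} (+1)
site 1, node JT: J={A} ∩ T={A} → {A} (+0)
site 1, node IJTX: IX={A,C} ∩ JT={A} → {A} (+0)
site 2, node IX: I={G} ∪ X={T} → {G,T} (+1)
site 2, node JT: J={T} ∩ T={T} → {T} (+0)
site 2, node IJTX: IX={G,T} ∩ JT={T} → {T} (+0)
site 3, node IX: I={C} ∪ X={T} → {C,T} (+1)
site 3, node JT: J={G} ∪ T={T} → {G,T} (+1)
site 3, node IJTX: IX={C,T} ∩ JT={G,T} → {T} (+0)
site 4, node IX: I={G} ∪ X={T} → {G,T} (+1)
site 4, node JT: J={A} ∪ T={G} → {A,G} (+1)
site 4, node IJTX: IX={G,T} ∩ JT={A,G} → {G} (+0)
site 5, node IX: I={A} ∪ X={G} → {A,G} (+1)
site 5, node JT: J={G} ∪ T={T} → {G,T} (+1)
site 5, node IJTX: IX={A,G} ∩ JT={G,T} → {G} (+0)
site 6, node IX: I={A} ∪ X={C} → {A,C} (+1)
site 6, node JT: J={G} ∪ T={A} → {A,G} (+1)
site 6, node IJTX: IX={A,C} ∩ JT={A,G} → {A} (+0)
per-site changes: [2, 1, 1, 2, 2, 2, 2]; total = 12

A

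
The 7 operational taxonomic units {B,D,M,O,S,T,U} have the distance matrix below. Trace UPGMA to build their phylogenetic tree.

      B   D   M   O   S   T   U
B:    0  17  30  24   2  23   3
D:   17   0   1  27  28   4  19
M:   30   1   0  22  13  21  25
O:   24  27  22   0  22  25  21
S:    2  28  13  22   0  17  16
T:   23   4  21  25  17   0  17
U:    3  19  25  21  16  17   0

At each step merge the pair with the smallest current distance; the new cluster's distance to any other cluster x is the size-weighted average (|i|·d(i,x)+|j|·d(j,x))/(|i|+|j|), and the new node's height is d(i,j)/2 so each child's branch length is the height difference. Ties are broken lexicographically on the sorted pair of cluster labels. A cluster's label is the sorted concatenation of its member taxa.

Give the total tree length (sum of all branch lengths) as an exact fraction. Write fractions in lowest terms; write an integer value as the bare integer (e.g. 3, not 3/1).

iteration 1: select D,M (d=1); attach at lengths (1/2, 1/2); label the merged cluster DM
  updated: d(B,DM)=47/2, d(DM,O)=49/2, d(DM,S)=41/2, d(DM,T)=25/2, d(DM,U)=22
iteration 2: select B,S (d=2); attach at lengths (1, 1); label the merged cluster BS
  updated: d(BS,DM)=22, d(BS,O)=23, d(BS,T)=20, d(BS,U)=19/2
iteration 3: select BS,U (d=19/2); attach at lengths (15/4, 19/4); label the merged cluster BSU
  updated: d(BSU,DM)=22, d(BSU,O)=67/3, d(BSU,T)=19
iteration 4: select DM,T (d=25/2); attach at lengths (23/4, 25/4); label the merged cluster DMT
  updated: d(BSU,DMT)=21, d(DMT,O)=74/3
iteration 5: select BSU,DMT (d=21); attach at lengths (23/4, 17/4); label the merged cluster BDMSTU
  updated: d(BDMSTU,O)=47/2
iteration 6: select BDMSTU,O (d=47/2); attach at lengths (5/4, 47/4); label the merged cluster BDMOSTU
final tree: ((((B:1,S:1):15/4,U:19/4):23/4,((D:1/2,M:1/2):23/4,T:25/4):17/4):5/4,O:47/4)
total length: 93/2

93/2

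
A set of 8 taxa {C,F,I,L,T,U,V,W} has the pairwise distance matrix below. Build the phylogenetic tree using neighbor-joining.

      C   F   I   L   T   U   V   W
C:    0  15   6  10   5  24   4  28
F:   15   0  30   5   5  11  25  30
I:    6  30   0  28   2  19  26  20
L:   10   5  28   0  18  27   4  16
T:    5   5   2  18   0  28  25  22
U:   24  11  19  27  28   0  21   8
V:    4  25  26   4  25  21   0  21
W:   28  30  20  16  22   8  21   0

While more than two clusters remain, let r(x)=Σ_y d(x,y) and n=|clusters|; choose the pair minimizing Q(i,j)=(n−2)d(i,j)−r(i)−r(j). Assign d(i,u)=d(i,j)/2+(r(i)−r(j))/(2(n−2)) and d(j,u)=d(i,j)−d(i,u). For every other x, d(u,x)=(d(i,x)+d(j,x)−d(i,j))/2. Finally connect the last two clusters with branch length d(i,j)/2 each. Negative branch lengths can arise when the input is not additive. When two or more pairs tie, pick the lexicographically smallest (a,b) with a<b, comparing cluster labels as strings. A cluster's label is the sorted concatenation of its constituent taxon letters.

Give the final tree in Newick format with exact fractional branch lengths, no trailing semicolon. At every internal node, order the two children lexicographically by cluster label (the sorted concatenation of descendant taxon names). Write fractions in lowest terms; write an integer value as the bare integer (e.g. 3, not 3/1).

((((C:-45/32,(I:83/20,T:-43/20):189/32):195/32,(L:-23/24,V:119/24):153/32):35/32,F:215/32):313/64,(U:41/12,W:55/12):313/64)

1. join U+W (d=8, Q=-235) ⇒ UW; edges |U|=41/12, |W|=55/12
  updated: d(C,UW)=22, d(F,UW)=33/2, d(I,UW)=31/2, d(L,UW)=35/2, d(T,UW)=21, d(UW,V)=17
2. join I+T (d=2, Q=-347/2) ⇒ IT; edges |I|=83/20, |T|=-43/20
  updated: d(C,IT)=9/2, d(F,IT)=33/2, d(IT,L)=22, d(IT,UW)=69/4, d(IT,V)=49/2
3. join C+IT (d=9/2, Q=-489/4) ⇒ CIT; edges |C|=-45/32, |IT|=189/32
  updated: d(CIT,F)=27/2, d(CIT,L)=55/4, d(CIT,UW)=139/8, d(CIT,V)=12
4. join L+V (d=4, Q=-345/4) ⇒ LV; edges |L|=-23/24, |V|=119/24
  updated: d(CIT,LV)=87/8, d(F,LV)=13, d(LV,UW)=61/4
5. join CIT+LV (d=87/8, Q=-473/8) ⇒ CILTV; edges |CIT|=195/32, |LV|=153/32
  updated: d(CILTV,F)=125/16, d(CILTV,UW)=87/8
6. join CILTV+F (d=125/16, Q=-563/16) ⇒ CFILTV; edges |CILTV|=35/32, |F|=215/32
  updated: d(CFILTV,UW)=313/32
7. join CFILTV+UW (d=313/32) ⇒ CFILTUVW; edges |CFILTV|=313/64, |UW|=313/64
final tree: ((((C:-45/32,(I:83/20,T:-43/20):189/32):195/32,(L:-23/24,V:119/24):153/32):35/32,F:215/32):313/64,(U:41/12,W:55/12):313/64)
total length: 1503/32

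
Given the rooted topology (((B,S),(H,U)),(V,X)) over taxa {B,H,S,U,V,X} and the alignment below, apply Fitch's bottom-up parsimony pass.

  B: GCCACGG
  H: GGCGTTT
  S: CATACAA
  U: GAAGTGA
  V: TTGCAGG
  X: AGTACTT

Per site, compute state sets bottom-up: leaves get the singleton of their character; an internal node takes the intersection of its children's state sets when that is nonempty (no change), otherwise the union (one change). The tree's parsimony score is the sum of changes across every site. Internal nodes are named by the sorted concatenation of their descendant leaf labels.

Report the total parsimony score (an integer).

22

site 0, node BS: B={G} ∪ S={C} → {C,G} (+1)
site 0, node HU: H={G} ∩ U={G} → {G} (+0)
site 0, node BHSU: BS={C,G} ∩ HU={G} → {G} (+0)
site 0, node VX: V={T} ∪ X={A} → {A,T} (+1)
site 0, node BHSUVX: BHSU={G} ∪ VX={A,T} → {A,G,T} (+1)
site 1, node BS: B={C} ∪ S={A} → {A,C} (+1)
site 1, node HU: H={G} ∪ U={A} → {A,G} (+1)
site 1, node BHSU: BS={A,C} ∩ HU={A,G} → {A} (+0)
site 1, node VX: V={T} ∪ X={G} → {G,T} (+1)
site 1, node BHSUVX: BHSU={A} ∪ VX={G,T} → {A,G,T} (+1)
site 2, node BS: B={C} ∪ S={T} → {C,T} (+1)
site 2, node HU: H={C} ∪ U={A} → {A,C} (+1)
site 2, node BHSU: BS={C,T} ∩ HU={A,C} → {C} (+0)
site 2, node VX: V={G} ∪ X={T} → {G,T} (+1)
site 2, node BHSUVX: BHSU={C} ∪ VX={G,T} → {C,G,T} (+1)
site 3, node BS: B={A} ∩ S={A} → {A} (+0)
site 3, node HU: H={G} ∩ U={G} → {G} (+0)
site 3, node BHSU: BS={A} ∪ HU={G} → {A,G} (+1)
site 3, node VX: V={C} ∪ X={A} → {A,C} (+1)
site 3, node BHSUVX: BHSU={A,G} ∩ VX={A,C} → {A} (+0)
site 4, node BS: B={C} ∩ S={C} → {C} (+0)
site 4, node HU: H={T} ∩ U={T} → {T} (+0)
site 4, node BHSU: BS={C} ∪ HU={T} → {C,T} (+1)
site 4, node VX: V={A} ∪ X={C} → {A,C} (+1)
site 4, node BHSUVX: BHSU={C,T} ∩ VX={A,C} → {C} (+0)
site 5, node BS: B={G} ∪ S={A} → {A,G} (+1)
site 5, node HU: H={T} ∪ U={G} → {G,T} (+1)
site 5, node BHSU: BS={A,G} ∩ HU={G,T} → {G} (+0)
site 5, node VX: V={G} ∪ X={T} → {G,T} (+1)
site 5, node BHSUVX: BHSU={G} ∩ VX={G,T} → {G} (+0)
site 6, node BS: B={G} ∪ S={A} → {A,G} (+1)
site 6, node HU: H={T} ∪ U={A} → {A,T} (+1)
site 6, node BHSU: BS={A,G} ∩ HU={A,T} → {A} (+0)
site 6, node VX: V={G} ∪ X={T} → {G,T} (+1)
site 6, node BHSUVX: BHSU={A} ∪ VX={G,T} → {A,G,T} (+1)
per-site changes: [3, 4, 4, 2, 2, 3, 4]; total = 22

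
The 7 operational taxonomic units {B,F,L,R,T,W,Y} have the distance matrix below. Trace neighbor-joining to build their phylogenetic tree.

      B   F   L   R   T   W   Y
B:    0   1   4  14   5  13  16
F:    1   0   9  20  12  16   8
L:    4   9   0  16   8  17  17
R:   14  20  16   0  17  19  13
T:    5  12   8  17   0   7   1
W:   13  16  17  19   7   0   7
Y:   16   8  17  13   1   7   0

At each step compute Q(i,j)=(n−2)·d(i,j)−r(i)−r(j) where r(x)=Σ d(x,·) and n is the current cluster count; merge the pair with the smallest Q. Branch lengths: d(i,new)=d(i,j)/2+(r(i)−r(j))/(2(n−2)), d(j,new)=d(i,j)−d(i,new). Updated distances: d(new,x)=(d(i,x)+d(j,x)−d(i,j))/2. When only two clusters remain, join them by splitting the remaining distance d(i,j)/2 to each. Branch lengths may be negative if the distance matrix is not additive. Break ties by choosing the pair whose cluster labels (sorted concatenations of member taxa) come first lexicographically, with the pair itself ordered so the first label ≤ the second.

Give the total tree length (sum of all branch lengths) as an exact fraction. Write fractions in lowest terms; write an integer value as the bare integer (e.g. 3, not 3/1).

1001/32

1. join B+F (d=1, Q=-114) ⇒ BF; edges |B|=-4/5, |F|=9/5
  updated: d(BF,L)=6, d(BF,R)=33/2, d(BF,T)=8, d(BF,W)=14, d(BF,Y)=23/2
2. join BF+L (d=6, Q=-96) ⇒ BFL; edges |BF|=2, |L|=4
  updated: d(BFL,R)=53/4, d(BFL,T)=5, d(BFL,W)=25/2, d(BFL,Y)=45/4
3. join BFL+R (d=53/4, Q=-129/2) ⇒ BFLR; edges |BFL|=13/4, |R|=10
  updated: d(BFLR,T)=35/8, d(BFLR,W)=73/8, d(BFLR,Y)=11/2
4. join BFLR+W (d=73/8, Q=-191/8) ⇒ BFLRW; edges |BFLR|=113/32, |W|=179/32
  updated: d(BFLRW,T)=9/8, d(BFLRW,Y)=27/16
5. join BFLRW+T (d=9/8, Q=-61/16) ⇒ BFLRTW; edges |BFLRW|=29/32, |T|=7/32
  updated: d(BFLRTW,Y)=25/32
6. join BFLRTW+Y (d=25/32) ⇒ BFLRTWY; edges |BFLRTW|=25/64, |Y|=25/64
final tree: ((((((B:-4/5,F:9/5):2,L:4):13/4,R:10):113/32,W:179/32):29/32,T:7/32):25/64,Y:25/64)
total length: 1001/32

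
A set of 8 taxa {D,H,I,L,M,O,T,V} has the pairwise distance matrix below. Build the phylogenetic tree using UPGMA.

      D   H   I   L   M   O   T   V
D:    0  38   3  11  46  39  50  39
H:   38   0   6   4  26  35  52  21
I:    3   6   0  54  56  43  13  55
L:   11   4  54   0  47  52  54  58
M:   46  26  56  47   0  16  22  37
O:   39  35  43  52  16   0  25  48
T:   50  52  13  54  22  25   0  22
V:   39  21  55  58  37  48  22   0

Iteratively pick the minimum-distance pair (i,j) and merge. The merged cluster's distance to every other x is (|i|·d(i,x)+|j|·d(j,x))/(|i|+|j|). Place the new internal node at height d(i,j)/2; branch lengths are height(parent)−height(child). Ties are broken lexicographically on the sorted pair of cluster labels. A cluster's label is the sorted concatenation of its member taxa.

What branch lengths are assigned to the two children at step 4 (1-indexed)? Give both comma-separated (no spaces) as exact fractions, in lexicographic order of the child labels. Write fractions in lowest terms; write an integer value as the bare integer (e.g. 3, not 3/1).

11,11

1. join D+I (d=3) ⇒ DI; edges |D|=3/2, |I|=3/2
  updated: d(DI,H)=22, d(DI,L)=65/2, d(DI,M)=51, d(DI,O)=41, d(DI,T)=63/2, d(DI,V)=47
2. join H+L (d=4) ⇒ HL; edges |H|=2, |L|=2
  updated: d(DI,HL)=109/4, d(HL,M)=73/2, d(HL,O)=87/2, d(HL,T)=53, d(HL,V)=79/2
3. join M+O (d=16) ⇒ MO; edges |M|=8, |O|=8
  updated: d(DI,MO)=46, d(HL,MO)=40, d(MO,T)=47/2, d(MO,V)=85/2
4. join T+V (d=22) ⇒ TV; edges |T|=11, |V|=11
  updated: d(DI,TV)=157/4, d(HL,TV)=185/4, d(MO,TV)=33
5. join DI+HL (d=109/4) ⇒ DHIL; edges |DI|=97/8, |HL|=93/8
  updated: d(DHIL,MO)=43, d(DHIL,TV)=171/4
6. join MO+TV (d=33) ⇒ MOTV; edges |MO|=17/2, |TV|=11/2
  updated: d(DHIL,MOTV)=343/8
7. join DHIL+MOTV (d=343/8) ⇒ DHILMOTV; edges |DHIL|=125/16, |MOTV|=79/16
final tree: (((D:3/2,I:3/2):97/8,(H:2,L:2):93/8):125/16,((M:8,O:8):17/2,(T:11,V:11):11/2):79/16)
total length: 191/2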